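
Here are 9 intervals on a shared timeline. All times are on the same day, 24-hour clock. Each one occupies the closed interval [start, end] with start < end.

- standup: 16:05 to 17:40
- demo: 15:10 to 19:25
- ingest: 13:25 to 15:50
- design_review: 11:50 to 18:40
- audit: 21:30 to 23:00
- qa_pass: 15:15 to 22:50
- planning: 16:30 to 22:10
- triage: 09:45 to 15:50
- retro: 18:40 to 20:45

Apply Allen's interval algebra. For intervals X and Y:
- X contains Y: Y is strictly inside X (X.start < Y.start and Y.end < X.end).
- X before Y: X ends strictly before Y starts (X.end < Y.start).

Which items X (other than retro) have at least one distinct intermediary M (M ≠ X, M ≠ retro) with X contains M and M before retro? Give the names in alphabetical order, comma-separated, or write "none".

Target retro = [18:40, 20:45].
Intermediaries M with M before retro: ingest, standup, triage.
Via ingest — items with X contains ingest: design_review.
Via standup — items with X contains standup: demo, design_review, qa_pass.
Via triage — items with X contains triage: none.
Union: demo, design_review, qa_pass.

demo, design_review, qa_pass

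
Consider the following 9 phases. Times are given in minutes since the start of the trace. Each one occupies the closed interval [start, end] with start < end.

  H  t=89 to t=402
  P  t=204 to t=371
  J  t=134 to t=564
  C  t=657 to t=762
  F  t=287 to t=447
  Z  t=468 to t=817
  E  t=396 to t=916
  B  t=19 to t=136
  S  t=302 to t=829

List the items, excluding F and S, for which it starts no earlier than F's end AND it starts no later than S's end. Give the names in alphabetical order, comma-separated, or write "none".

Conditions: its start is no earlier than F's end (X.start >= t=447) AND its start is no later than S's end (X.start <= t=829).
B: start t=19 >= t=447? ✗; start t=19 <= t=829? ✓ → no.
C: start t=657 >= t=447? ✓; start t=657 <= t=829? ✓ → yes.
E: start t=396 >= t=447? ✗; start t=396 <= t=829? ✓ → no.
H: start t=89 >= t=447? ✗; start t=89 <= t=829? ✓ → no.
J: start t=134 >= t=447? ✗; start t=134 <= t=829? ✓ → no.
P: start t=204 >= t=447? ✗; start t=204 <= t=829? ✓ → no.
Z: start t=468 >= t=447? ✓; start t=468 <= t=829? ✓ → yes.
Result: C, Z.

C, Z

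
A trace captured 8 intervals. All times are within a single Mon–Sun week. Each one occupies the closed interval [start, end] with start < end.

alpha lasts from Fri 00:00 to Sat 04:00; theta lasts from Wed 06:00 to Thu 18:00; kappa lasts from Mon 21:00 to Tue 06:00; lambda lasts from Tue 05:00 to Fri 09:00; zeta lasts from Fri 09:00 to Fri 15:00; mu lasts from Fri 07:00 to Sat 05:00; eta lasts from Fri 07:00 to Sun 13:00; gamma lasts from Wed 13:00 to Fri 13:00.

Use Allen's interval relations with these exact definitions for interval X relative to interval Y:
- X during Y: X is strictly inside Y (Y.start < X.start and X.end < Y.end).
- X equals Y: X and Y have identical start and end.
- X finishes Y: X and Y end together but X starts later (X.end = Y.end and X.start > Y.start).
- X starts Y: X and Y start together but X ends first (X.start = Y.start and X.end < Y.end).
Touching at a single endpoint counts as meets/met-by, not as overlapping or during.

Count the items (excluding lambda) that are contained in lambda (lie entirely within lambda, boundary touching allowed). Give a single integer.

Target lambda = [Tue 05:00, Fri 09:00].
alpha [Fri 00:00, Sat 04:00] → overlapped-by → no.
eta [Fri 07:00, Sun 13:00] → overlapped-by → no.
gamma [Wed 13:00, Fri 13:00] → overlapped-by → no.
kappa [Mon 21:00, Tue 06:00] → overlaps → no.
mu [Fri 07:00, Sat 05:00] → overlapped-by → no.
theta [Wed 06:00, Thu 18:00] → during → counts.
zeta [Fri 09:00, Fri 15:00] → met-by → no.
Total: 1.

1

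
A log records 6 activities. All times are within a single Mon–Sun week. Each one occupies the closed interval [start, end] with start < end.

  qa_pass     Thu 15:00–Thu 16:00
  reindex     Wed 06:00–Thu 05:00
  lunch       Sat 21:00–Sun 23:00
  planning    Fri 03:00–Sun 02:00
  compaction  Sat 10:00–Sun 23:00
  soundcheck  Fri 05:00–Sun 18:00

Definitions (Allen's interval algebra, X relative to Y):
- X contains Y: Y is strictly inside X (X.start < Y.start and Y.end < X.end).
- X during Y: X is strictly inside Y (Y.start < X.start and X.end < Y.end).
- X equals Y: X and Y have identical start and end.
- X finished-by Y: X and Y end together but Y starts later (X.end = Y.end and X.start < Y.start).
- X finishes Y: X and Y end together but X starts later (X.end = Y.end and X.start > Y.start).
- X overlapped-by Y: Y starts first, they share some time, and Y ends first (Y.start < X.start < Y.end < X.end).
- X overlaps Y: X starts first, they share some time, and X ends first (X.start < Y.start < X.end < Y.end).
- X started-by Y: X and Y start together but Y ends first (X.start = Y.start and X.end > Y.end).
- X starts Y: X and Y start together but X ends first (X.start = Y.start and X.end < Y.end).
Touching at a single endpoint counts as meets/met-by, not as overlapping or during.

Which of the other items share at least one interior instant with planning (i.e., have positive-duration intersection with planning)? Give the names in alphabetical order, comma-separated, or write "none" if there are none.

Target planning = [Fri 03:00, Sun 02:00].
compaction [Sat 10:00, Sun 23:00] → overlapped-by → yes.
lunch [Sat 21:00, Sun 23:00] → overlapped-by → yes.
qa_pass [Thu 15:00, Thu 16:00] → before → no.
reindex [Wed 06:00, Thu 05:00] → before → no.
soundcheck [Fri 05:00, Sun 18:00] → overlapped-by → yes.
Result: compaction, lunch, soundcheck.

compaction, lunch, soundcheck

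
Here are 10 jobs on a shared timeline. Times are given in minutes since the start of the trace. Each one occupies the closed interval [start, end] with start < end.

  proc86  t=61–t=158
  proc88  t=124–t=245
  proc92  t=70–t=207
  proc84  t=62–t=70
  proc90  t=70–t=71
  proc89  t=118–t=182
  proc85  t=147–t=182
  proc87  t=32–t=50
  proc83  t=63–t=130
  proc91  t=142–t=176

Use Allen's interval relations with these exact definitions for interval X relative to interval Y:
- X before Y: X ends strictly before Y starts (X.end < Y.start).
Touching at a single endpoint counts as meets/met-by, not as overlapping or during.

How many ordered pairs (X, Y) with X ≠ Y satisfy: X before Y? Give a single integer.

19

Checking all 90 ordered pairs for relation 'before'; matching pairs in alphabetical order:
(proc83, proc85): proc83 before proc85 ✓
(proc83, proc91): proc83 before proc91 ✓
(proc84, proc85): proc84 before proc85 ✓
(proc84, proc88): proc84 before proc88 ✓
(proc84, proc89): proc84 before proc89 ✓
(proc84, proc91): proc84 before proc91 ✓
(proc87, proc83): proc87 before proc83 ✓
(proc87, proc84): proc87 before proc84 ✓
(proc87, proc85): proc87 before proc85 ✓
(proc87, proc86): proc87 before proc86 ✓
(proc87, proc88): proc87 before proc88 ✓
(proc87, proc89): proc87 before proc89 ✓
(proc87, proc90): proc87 before proc90 ✓
(proc87, proc91): proc87 before proc91 ✓
(proc87, proc92): proc87 before proc92 ✓
(proc90, proc85): proc90 before proc85 ✓
(proc90, proc88): proc90 before proc88 ✓
(proc90, proc89): proc90 before proc89 ✓
(proc90, proc91): proc90 before proc91 ✓
Count: 19.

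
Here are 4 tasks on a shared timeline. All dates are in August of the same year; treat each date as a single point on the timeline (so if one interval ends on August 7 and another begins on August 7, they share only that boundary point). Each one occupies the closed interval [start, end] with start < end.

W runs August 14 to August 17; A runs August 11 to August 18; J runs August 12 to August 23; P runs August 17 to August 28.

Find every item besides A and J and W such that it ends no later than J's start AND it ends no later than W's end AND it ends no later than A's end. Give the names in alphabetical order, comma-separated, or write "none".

Conditions: its end is no later than J's start (X.end <= August 12) AND its end is no later than W's end (X.end <= August 17) AND its end is no later than A's end (X.end <= August 18).
P: end August 28 <= August 12? ✗; end August 28 <= August 17? ✗; end August 28 <= August 18? ✗ → no.
Result: none.

none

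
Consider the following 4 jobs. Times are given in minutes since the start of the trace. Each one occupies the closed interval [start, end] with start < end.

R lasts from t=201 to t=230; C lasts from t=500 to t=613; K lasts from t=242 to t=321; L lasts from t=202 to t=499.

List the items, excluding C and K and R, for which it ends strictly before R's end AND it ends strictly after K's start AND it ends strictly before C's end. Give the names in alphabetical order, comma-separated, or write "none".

Conditions: its end is strictly before R's end (X.end < t=230) AND its end is strictly after K's start (X.end > t=242) AND its end is strictly before C's end (X.end < t=613).
L: end t=499 < t=230? ✗; end t=499 > t=242? ✓; end t=499 < t=613? ✓ → no.
Result: none.

none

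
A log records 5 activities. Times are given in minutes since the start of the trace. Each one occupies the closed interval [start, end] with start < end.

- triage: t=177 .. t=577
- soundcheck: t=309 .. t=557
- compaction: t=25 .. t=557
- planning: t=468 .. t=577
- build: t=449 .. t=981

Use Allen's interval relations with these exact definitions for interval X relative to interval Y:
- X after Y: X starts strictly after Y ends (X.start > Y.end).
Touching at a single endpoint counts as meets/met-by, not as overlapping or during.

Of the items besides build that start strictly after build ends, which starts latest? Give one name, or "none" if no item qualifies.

Target build = [t=449, t=981].
compaction [t=25, t=557] → overlaps → excluded.
planning [t=468, t=577] → during → excluded.
soundcheck [t=309, t=557] → overlaps → excluded.
triage [t=177, t=577] → overlaps → excluded.
No candidates → none.

none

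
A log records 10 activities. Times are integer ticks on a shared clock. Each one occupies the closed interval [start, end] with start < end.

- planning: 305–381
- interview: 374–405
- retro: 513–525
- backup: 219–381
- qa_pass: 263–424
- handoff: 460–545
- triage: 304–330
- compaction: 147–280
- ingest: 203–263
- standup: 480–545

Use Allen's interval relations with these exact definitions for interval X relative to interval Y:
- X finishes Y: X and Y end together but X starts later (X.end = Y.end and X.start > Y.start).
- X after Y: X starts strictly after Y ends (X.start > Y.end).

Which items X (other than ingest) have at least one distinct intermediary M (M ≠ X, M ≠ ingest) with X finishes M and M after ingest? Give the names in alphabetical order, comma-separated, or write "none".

Target ingest = [203, 263].
Intermediaries M with M after ingest: handoff, interview, planning, retro, standup, triage.
Via handoff — items with X finishes handoff: standup.
Via interview — items with X finishes interview: none.
Via planning — items with X finishes planning: none.
Via retro — items with X finishes retro: none.
Via standup — items with X finishes standup: none.
Via triage — items with X finishes triage: none.
Union: standup.

standup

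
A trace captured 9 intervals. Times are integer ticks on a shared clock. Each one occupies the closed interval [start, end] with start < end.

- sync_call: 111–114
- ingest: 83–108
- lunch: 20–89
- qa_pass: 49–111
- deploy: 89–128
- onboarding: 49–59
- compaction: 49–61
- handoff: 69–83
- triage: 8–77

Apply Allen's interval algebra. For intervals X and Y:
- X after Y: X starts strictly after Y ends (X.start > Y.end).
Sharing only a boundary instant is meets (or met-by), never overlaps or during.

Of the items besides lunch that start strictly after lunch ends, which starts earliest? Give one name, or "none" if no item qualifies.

sync_call

Target lunch = [20, 89].
compaction [49, 61] → during → excluded.
deploy [89, 128] → met-by → excluded.
handoff [69, 83] → during → excluded.
ingest [83, 108] → overlapped-by → excluded.
onboarding [49, 59] → during → excluded.
qa_pass [49, 111] → overlapped-by → excluded.
sync_call [111, 114] → after → candidate.
triage [8, 77] → overlaps → excluded.
Among candidates, earliest start is 111 → sync_call.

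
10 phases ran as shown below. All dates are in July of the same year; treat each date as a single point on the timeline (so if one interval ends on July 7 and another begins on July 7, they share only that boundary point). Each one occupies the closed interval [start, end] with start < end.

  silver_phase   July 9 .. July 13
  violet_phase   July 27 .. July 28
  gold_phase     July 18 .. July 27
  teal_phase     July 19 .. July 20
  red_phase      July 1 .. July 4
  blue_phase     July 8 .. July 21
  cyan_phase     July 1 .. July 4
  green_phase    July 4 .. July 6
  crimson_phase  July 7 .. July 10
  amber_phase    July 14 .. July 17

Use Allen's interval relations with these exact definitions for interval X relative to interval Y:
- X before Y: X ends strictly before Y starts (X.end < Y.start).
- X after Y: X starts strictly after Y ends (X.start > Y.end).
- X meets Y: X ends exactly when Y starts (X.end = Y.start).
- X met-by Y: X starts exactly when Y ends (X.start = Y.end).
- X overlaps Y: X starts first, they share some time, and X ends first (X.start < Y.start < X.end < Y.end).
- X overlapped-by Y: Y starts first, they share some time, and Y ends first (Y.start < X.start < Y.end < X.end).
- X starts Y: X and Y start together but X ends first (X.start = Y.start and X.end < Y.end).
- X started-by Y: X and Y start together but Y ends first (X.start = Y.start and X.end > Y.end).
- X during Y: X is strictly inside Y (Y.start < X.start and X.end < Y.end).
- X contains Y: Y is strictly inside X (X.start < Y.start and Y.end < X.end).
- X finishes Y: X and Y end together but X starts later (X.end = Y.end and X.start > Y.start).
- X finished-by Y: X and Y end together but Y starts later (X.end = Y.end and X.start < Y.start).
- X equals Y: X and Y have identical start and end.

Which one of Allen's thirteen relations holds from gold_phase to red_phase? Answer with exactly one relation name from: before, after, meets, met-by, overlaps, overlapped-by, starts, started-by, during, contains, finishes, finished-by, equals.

gold_phase = [July 18, July 27]; red_phase = [July 1, July 4].
Compare endpoints: gold_phase.start > red_phase.start, gold_phase.start > red_phase.end, gold_phase.end > red_phase.start, gold_phase.end > red_phase.end.
That pattern is 'after'.

after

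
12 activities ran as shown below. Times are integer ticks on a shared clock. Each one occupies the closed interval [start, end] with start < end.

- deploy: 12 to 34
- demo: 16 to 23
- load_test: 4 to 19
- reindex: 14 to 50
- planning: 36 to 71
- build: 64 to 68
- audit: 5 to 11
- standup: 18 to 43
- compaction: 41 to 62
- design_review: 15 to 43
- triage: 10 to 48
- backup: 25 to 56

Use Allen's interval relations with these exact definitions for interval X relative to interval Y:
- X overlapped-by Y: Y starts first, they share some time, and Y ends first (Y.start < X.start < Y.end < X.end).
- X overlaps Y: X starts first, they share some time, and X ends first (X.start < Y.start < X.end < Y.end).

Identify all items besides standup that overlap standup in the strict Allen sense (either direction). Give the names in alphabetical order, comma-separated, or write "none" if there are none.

backup, compaction, demo, deploy, load_test, planning

Target standup = [18, 43].
audit [5, 11] → before → no.
backup [25, 56] → overlapped-by → yes.
build [64, 68] → after → no.
compaction [41, 62] → overlapped-by → yes.
demo [16, 23] → overlaps → yes.
deploy [12, 34] → overlaps → yes.
design_review [15, 43] → finished-by → no.
load_test [4, 19] → overlaps → yes.
planning [36, 71] → overlapped-by → yes.
reindex [14, 50] → contains → no.
triage [10, 48] → contains → no.
Result: backup, compaction, demo, deploy, load_test, planning.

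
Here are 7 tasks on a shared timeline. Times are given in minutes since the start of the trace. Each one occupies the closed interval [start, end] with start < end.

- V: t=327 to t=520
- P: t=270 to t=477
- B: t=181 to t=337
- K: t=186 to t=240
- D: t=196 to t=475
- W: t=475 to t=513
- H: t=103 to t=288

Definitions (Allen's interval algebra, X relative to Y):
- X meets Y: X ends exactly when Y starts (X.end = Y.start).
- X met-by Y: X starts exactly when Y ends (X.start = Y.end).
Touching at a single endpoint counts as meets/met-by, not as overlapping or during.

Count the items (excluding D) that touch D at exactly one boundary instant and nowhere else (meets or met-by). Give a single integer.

1

Target D = [t=196, t=475].
B [t=181, t=337] → overlaps → no.
H [t=103, t=288] → overlaps → no.
K [t=186, t=240] → overlaps → no.
P [t=270, t=477] → overlapped-by → no.
V [t=327, t=520] → overlapped-by → no.
W [t=475, t=513] → met-by → counts.
Total: 1.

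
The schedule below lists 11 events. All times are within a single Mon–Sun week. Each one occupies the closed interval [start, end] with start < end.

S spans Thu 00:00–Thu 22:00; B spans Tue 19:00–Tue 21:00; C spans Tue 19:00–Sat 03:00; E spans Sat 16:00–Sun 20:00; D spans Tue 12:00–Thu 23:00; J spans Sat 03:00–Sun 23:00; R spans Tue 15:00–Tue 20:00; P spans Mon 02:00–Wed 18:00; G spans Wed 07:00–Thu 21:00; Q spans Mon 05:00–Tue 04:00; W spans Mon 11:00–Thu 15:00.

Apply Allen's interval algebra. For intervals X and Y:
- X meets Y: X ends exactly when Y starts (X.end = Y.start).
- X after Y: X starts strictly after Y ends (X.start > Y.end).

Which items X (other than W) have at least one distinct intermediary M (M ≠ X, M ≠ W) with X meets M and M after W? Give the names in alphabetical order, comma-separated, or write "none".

C

Target W = [Mon 11:00, Thu 15:00].
Intermediaries M with M after W: E, J.
Via E — items with X meets E: none.
Via J — items with X meets J: C.
Union: C.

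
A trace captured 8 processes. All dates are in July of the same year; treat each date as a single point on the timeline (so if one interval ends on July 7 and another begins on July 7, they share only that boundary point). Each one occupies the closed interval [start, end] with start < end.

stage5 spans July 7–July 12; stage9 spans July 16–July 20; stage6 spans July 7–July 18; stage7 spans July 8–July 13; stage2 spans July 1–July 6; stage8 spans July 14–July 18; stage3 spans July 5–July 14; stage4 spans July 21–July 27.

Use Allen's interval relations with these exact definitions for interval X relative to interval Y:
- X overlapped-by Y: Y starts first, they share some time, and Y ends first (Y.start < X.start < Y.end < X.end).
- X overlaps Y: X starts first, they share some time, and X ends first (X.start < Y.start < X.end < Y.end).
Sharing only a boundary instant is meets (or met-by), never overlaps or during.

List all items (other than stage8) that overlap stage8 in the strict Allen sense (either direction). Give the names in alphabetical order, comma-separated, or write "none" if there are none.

stage9

Target stage8 = [July 14, July 18].
stage2 [July 1, July 6] → before → no.
stage3 [July 5, July 14] → meets → no.
stage4 [July 21, July 27] → after → no.
stage5 [July 7, July 12] → before → no.
stage6 [July 7, July 18] → finished-by → no.
stage7 [July 8, July 13] → before → no.
stage9 [July 16, July 20] → overlapped-by → yes.
Result: stage9.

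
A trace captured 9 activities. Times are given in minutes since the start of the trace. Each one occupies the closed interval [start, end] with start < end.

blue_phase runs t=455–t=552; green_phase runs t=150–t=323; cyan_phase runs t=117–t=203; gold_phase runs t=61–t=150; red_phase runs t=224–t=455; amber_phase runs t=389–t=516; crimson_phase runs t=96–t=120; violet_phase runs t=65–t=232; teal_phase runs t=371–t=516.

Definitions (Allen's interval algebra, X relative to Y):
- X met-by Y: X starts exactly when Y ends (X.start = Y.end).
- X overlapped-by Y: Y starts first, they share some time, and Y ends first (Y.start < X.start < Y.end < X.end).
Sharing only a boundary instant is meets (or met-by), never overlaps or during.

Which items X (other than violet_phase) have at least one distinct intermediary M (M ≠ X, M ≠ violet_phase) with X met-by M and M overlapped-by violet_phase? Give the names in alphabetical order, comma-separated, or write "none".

Target violet_phase = [t=65, t=232].
Intermediaries M with M overlapped-by violet_phase: green_phase, red_phase.
Via green_phase — items with X met-by green_phase: none.
Via red_phase — items with X met-by red_phase: blue_phase.
Union: blue_phase.

blue_phase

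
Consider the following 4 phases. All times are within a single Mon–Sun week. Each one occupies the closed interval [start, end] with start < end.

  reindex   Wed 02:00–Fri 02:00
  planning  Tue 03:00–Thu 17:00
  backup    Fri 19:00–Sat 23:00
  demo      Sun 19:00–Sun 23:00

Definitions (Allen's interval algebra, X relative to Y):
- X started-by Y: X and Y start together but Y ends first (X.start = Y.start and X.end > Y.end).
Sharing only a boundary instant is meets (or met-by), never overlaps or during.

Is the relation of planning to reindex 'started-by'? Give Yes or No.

planning = [Tue 03:00, Thu 17:00], reindex = [Wed 02:00, Fri 02:00].
Actual relation of planning to reindex: overlaps.
Asked whether 'started-by' holds → No.

No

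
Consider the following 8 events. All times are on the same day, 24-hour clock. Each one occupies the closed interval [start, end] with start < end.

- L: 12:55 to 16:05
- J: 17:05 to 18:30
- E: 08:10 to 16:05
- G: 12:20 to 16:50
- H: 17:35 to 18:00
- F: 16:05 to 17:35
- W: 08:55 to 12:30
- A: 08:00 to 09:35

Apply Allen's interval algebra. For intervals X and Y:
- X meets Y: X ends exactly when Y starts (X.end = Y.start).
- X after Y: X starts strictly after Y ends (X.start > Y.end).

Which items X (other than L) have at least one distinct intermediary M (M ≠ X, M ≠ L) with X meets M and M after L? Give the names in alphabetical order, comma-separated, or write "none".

Target L = [12:55, 16:05].
Intermediaries M with M after L: H, J.
Via H — items with X meets H: F.
Via J — items with X meets J: none.
Union: F.

F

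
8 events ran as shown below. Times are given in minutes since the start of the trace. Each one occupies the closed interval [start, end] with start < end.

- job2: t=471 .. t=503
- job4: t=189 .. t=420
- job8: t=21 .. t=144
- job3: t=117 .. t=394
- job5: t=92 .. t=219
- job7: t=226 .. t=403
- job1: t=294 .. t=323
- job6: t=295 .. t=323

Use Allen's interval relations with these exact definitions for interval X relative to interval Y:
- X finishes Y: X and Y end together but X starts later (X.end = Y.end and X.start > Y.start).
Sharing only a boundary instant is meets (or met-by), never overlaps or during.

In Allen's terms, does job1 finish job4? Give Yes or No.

job1 = [t=294, t=323], job4 = [t=189, t=420].
Actual relation of job1 to job4: during.
Asked whether 'finishes' holds → No.

No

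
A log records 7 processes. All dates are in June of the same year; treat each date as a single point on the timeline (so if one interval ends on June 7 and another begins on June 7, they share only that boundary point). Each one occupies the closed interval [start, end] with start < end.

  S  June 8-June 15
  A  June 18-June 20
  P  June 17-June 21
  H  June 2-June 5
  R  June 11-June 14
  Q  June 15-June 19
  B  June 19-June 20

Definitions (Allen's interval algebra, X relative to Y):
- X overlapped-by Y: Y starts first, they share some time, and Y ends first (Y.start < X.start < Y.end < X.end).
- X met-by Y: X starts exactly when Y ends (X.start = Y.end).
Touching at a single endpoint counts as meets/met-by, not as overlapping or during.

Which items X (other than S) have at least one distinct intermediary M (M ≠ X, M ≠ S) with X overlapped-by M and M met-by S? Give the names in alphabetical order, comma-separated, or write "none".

Target S = [June 8, June 15].
Intermediaries M with M met-by S: Q.
Via Q — items with X overlapped-by Q: A, P.
Union: A, P.

A, P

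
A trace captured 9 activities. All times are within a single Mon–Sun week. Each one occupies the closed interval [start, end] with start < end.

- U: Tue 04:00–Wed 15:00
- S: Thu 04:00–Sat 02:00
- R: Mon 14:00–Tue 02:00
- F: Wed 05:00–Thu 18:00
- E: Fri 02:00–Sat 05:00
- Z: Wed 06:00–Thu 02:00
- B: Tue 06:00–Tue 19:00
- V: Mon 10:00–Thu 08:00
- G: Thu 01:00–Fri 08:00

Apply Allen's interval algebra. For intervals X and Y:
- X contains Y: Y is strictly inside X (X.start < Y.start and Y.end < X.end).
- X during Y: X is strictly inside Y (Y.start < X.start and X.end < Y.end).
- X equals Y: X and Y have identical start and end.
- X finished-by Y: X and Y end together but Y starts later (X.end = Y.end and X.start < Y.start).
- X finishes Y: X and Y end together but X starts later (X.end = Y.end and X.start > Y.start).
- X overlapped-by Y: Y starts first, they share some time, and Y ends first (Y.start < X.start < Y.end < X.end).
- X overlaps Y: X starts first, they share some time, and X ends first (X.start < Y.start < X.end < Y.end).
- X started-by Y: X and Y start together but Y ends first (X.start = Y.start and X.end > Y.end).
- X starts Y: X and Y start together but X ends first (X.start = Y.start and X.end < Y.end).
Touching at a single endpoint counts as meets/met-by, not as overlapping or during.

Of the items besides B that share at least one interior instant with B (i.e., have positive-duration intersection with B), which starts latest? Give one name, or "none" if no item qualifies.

U

Target B = [Tue 06:00, Tue 19:00].
E [Fri 02:00, Sat 05:00] → after → excluded.
F [Wed 05:00, Thu 18:00] → after → excluded.
G [Thu 01:00, Fri 08:00] → after → excluded.
R [Mon 14:00, Tue 02:00] → before → excluded.
S [Thu 04:00, Sat 02:00] → after → excluded.
U [Tue 04:00, Wed 15:00] → contains → candidate.
V [Mon 10:00, Thu 08:00] → contains → candidate.
Z [Wed 06:00, Thu 02:00] → after → excluded.
Among candidates, latest start is Tue 04:00 → U.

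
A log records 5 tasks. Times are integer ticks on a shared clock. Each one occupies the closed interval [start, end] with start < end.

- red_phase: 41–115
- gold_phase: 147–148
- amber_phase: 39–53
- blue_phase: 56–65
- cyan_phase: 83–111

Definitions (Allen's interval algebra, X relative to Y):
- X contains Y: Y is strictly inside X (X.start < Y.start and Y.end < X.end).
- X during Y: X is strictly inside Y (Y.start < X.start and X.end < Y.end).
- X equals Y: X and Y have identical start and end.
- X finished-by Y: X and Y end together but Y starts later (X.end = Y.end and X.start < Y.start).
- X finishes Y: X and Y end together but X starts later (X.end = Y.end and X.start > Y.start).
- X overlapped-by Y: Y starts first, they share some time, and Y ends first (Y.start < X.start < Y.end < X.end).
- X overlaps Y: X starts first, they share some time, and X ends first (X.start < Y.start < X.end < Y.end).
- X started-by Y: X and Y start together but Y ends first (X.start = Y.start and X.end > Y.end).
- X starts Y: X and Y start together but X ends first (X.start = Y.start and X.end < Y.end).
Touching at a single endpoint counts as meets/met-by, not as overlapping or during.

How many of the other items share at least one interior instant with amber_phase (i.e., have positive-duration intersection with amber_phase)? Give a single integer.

1

Target amber_phase = [39, 53].
blue_phase [56, 65] → after → no.
cyan_phase [83, 111] → after → no.
gold_phase [147, 148] → after → no.
red_phase [41, 115] → overlapped-by → counts.
Total: 1.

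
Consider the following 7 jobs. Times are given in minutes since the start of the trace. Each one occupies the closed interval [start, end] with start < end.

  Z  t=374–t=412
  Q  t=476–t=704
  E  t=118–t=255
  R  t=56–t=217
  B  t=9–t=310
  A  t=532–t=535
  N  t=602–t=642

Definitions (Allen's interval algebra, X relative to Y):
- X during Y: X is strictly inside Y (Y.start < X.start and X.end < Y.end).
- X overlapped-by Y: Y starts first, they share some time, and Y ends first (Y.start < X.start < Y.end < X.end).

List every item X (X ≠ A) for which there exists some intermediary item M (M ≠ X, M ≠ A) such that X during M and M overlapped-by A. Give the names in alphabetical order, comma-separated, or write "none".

Target A = [t=532, t=535].
Intermediaries M with M overlapped-by A: none.
Union: none.

none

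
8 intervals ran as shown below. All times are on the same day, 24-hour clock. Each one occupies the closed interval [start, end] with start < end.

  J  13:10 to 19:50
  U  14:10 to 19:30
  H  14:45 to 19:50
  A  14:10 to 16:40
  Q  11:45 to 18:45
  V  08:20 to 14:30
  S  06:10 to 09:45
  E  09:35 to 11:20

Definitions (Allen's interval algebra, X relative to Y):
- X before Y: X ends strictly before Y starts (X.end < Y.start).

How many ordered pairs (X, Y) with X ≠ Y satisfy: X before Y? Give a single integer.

Checking all 56 ordered pairs for relation 'before'; matching pairs in alphabetical order:
(E, A): E before A ✓
(E, H): E before H ✓
(E, J): E before J ✓
(E, Q): E before Q ✓
(E, U): E before U ✓
(S, A): S before A ✓
(S, H): S before H ✓
(S, J): S before J ✓
(S, Q): S before Q ✓
(S, U): S before U ✓
(V, H): V before H ✓
Count: 11.

11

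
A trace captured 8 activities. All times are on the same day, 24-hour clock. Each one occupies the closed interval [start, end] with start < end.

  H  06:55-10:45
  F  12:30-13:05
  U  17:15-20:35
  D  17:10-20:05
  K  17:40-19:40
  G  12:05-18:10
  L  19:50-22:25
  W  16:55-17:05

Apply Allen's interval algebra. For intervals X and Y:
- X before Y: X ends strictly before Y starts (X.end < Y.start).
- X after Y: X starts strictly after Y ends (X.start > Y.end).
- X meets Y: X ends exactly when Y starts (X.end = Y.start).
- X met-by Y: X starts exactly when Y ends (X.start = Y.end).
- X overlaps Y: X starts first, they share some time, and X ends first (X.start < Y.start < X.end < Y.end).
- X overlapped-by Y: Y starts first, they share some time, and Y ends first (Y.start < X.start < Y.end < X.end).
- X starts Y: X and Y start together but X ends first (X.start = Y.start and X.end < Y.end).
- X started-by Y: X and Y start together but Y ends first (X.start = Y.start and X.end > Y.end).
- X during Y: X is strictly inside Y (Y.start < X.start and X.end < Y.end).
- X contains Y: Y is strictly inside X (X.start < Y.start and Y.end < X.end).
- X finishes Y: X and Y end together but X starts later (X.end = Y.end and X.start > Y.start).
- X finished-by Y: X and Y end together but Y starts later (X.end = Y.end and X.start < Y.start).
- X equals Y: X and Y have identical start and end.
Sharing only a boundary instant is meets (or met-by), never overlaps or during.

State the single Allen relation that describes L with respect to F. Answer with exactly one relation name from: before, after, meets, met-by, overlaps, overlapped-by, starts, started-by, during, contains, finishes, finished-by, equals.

L = [19:50, 22:25]; F = [12:30, 13:05].
Compare endpoints: L.start > F.start, L.start > F.end, L.end > F.start, L.end > F.end.
That pattern is 'after'.

after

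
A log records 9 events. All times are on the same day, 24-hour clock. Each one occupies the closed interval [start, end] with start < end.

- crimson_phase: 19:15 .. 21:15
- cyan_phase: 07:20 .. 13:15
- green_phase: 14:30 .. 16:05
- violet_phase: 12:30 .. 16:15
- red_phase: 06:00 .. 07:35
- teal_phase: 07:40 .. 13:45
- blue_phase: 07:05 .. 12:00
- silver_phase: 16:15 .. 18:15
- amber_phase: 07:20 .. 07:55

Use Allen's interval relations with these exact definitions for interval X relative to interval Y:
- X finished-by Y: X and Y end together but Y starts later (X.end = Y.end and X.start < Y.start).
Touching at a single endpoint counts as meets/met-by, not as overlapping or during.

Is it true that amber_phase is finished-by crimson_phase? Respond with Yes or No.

No

amber_phase = [07:20, 07:55], crimson_phase = [19:15, 21:15].
Actual relation of amber_phase to crimson_phase: before.
Asked whether 'finished-by' holds → No.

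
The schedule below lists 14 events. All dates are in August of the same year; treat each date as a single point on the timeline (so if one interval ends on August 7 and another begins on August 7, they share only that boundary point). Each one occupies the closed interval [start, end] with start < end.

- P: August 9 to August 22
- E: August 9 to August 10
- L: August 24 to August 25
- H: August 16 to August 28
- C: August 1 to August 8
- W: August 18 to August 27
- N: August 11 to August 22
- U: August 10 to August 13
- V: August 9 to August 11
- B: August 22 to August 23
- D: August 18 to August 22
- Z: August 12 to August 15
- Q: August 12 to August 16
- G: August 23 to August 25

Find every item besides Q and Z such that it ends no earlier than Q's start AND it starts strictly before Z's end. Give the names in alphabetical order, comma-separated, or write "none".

N, P, U

Conditions: its end is no earlier than Q's start (X.end >= August 12) AND its start is strictly before Z's end (X.start < August 15).
B: end August 23 >= August 12? ✓; start August 22 < August 15? ✗ → no.
C: end August 8 >= August 12? ✗; start August 1 < August 15? ✓ → no.
D: end August 22 >= August 12? ✓; start August 18 < August 15? ✗ → no.
E: end August 10 >= August 12? ✗; start August 9 < August 15? ✓ → no.
G: end August 25 >= August 12? ✓; start August 23 < August 15? ✗ → no.
H: end August 28 >= August 12? ✓; start August 16 < August 15? ✗ → no.
L: end August 25 >= August 12? ✓; start August 24 < August 15? ✗ → no.
N: end August 22 >= August 12? ✓; start August 11 < August 15? ✓ → yes.
P: end August 22 >= August 12? ✓; start August 9 < August 15? ✓ → yes.
U: end August 13 >= August 12? ✓; start August 10 < August 15? ✓ → yes.
V: end August 11 >= August 12? ✗; start August 9 < August 15? ✓ → no.
W: end August 27 >= August 12? ✓; start August 18 < August 15? ✗ → no.
Result: N, P, U.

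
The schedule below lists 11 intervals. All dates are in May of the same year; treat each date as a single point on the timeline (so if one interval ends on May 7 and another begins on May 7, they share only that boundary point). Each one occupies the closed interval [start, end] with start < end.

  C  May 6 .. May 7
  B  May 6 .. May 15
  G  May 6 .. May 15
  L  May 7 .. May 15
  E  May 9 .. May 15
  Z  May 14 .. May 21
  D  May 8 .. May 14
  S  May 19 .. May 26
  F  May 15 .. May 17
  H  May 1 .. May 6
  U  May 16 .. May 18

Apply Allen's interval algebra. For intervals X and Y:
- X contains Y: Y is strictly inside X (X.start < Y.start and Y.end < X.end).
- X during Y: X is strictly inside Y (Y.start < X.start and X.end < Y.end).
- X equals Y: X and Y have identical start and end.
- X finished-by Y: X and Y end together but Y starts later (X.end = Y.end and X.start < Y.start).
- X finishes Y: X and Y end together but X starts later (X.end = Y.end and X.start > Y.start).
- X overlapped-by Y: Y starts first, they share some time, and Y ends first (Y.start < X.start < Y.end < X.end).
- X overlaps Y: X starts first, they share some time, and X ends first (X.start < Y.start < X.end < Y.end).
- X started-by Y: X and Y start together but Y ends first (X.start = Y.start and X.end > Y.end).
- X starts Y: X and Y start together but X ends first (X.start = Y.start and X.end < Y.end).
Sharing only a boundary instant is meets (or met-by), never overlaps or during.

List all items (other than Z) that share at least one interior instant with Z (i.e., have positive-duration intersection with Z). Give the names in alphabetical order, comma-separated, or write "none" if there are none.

B, E, F, G, L, S, U

Target Z = [May 14, May 21].
B [May 6, May 15] → overlaps → yes.
C [May 6, May 7] → before → no.
D [May 8, May 14] → meets → no.
E [May 9, May 15] → overlaps → yes.
F [May 15, May 17] → during → yes.
G [May 6, May 15] → overlaps → yes.
H [May 1, May 6] → before → no.
L [May 7, May 15] → overlaps → yes.
S [May 19, May 26] → overlapped-by → yes.
U [May 16, May 18] → during → yes.
Result: B, E, F, G, L, S, U.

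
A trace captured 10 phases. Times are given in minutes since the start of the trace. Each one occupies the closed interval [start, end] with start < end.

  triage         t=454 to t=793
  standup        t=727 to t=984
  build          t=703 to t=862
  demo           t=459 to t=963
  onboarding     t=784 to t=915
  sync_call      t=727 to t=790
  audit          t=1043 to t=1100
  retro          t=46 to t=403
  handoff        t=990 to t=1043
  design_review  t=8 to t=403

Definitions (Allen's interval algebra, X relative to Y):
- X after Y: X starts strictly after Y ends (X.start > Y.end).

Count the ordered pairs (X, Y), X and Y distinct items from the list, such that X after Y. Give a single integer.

28

Checking all 90 ordered pairs for relation 'after'; matching pairs in alphabetical order:
(audit, build): audit after build ✓
(audit, demo): audit after demo ✓
(audit, design_review): audit after design_review ✓
(audit, onboarding): audit after onboarding ✓
(audit, retro): audit after retro ✓
(audit, standup): audit after standup ✓
(audit, sync_call): audit after sync_call ✓
(audit, triage): audit after triage ✓
(build, design_review): build after design_review ✓
(build, retro): build after retro ✓
(demo, design_review): demo after design_review ✓
(demo, retro): demo after retro ✓
(handoff, build): handoff after build ✓
(handoff, demo): handoff after demo ✓
(handoff, design_review): handoff after design_review ✓
(handoff, onboarding): handoff after onboarding ✓
(handoff, retro): handoff after retro ✓
(handoff, standup): handoff after standup ✓
(handoff, sync_call): handoff after sync_call ✓
(handoff, triage): handoff after triage ✓
(onboarding, design_review): onboarding after design_review ✓
(onboarding, retro): onboarding after retro ✓
(standup, design_review): standup after design_review ✓
(standup, retro): standup after retro ✓
... plus 4 further pairs not listed.
Count: 28.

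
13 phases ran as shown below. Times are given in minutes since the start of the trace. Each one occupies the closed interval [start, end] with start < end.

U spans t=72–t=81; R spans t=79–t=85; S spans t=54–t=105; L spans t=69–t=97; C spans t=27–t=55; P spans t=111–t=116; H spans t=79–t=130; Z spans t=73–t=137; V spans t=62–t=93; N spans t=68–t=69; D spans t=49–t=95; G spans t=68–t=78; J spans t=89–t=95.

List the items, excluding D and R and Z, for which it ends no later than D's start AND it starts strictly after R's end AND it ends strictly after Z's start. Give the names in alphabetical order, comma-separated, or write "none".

none

Conditions: its end is no later than D's start (X.end <= t=49) AND its start is strictly after R's end (X.start > t=85) AND its end is strictly after Z's start (X.end > t=73).
C: end t=55 <= t=49? ✗; start t=27 > t=85? ✗; end t=55 > t=73? ✗ → no.
G: end t=78 <= t=49? ✗; start t=68 > t=85? ✗; end t=78 > t=73? ✓ → no.
H: end t=130 <= t=49? ✗; start t=79 > t=85? ✗; end t=130 > t=73? ✓ → no.
J: end t=95 <= t=49? ✗; start t=89 > t=85? ✓; end t=95 > t=73? ✓ → no.
L: end t=97 <= t=49? ✗; start t=69 > t=85? ✗; end t=97 > t=73? ✓ → no.
N: end t=69 <= t=49? ✗; start t=68 > t=85? ✗; end t=69 > t=73? ✗ → no.
P: end t=116 <= t=49? ✗; start t=111 > t=85? ✓; end t=116 > t=73? ✓ → no.
S: end t=105 <= t=49? ✗; start t=54 > t=85? ✗; end t=105 > t=73? ✓ → no.
U: end t=81 <= t=49? ✗; start t=72 > t=85? ✗; end t=81 > t=73? ✓ → no.
V: end t=93 <= t=49? ✗; start t=62 > t=85? ✗; end t=93 > t=73? ✓ → no.
Result: none.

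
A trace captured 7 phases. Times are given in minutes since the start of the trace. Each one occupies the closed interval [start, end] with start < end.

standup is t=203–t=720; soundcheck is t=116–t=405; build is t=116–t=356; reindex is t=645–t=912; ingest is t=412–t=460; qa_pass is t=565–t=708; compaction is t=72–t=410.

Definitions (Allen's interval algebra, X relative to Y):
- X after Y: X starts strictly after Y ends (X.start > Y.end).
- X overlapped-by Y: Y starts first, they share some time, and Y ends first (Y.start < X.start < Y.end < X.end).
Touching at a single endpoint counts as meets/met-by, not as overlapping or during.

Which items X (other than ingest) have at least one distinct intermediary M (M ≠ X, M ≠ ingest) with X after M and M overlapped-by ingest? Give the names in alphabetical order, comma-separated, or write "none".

Target ingest = [t=412, t=460].
Intermediaries M with M overlapped-by ingest: none.
Union: none.

none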